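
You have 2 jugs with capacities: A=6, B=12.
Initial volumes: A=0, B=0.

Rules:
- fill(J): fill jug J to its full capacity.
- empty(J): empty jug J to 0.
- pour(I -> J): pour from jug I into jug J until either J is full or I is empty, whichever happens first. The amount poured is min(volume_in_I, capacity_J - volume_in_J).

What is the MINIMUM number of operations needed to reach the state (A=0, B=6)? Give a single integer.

BFS from (A=0, B=0). One shortest path:
  1. fill(A) -> (A=6 B=0)
  2. pour(A -> B) -> (A=0 B=6)
Reached target in 2 moves.

Answer: 2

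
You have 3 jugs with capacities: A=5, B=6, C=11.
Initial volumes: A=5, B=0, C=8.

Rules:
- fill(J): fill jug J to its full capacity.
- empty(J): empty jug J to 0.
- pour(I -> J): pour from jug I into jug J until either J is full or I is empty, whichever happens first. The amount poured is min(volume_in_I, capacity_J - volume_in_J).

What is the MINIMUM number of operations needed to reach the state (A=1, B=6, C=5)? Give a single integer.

Answer: 6

Derivation:
BFS from (A=5, B=0, C=8). One shortest path:
  1. pour(A -> B) -> (A=0 B=5 C=8)
  2. fill(A) -> (A=5 B=5 C=8)
  3. pour(A -> B) -> (A=4 B=6 C=8)
  4. empty(B) -> (A=4 B=0 C=8)
  5. pour(A -> C) -> (A=1 B=0 C=11)
  6. pour(C -> B) -> (A=1 B=6 C=5)
Reached target in 6 moves.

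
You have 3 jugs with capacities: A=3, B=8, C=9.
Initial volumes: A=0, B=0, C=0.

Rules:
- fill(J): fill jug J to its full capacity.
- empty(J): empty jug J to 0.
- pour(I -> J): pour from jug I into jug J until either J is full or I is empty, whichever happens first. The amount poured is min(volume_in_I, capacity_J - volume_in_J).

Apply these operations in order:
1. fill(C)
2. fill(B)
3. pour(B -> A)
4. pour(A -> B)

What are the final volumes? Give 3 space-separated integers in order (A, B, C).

Answer: 0 8 9

Derivation:
Step 1: fill(C) -> (A=0 B=0 C=9)
Step 2: fill(B) -> (A=0 B=8 C=9)
Step 3: pour(B -> A) -> (A=3 B=5 C=9)
Step 4: pour(A -> B) -> (A=0 B=8 C=9)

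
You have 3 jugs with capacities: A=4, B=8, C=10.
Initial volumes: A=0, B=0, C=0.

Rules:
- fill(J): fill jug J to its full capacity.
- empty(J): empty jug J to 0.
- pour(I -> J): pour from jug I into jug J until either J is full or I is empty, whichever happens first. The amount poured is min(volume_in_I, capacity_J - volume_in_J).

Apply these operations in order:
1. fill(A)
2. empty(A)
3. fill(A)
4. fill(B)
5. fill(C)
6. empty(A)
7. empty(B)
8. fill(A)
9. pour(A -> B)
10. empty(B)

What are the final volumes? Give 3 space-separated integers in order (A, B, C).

Step 1: fill(A) -> (A=4 B=0 C=0)
Step 2: empty(A) -> (A=0 B=0 C=0)
Step 3: fill(A) -> (A=4 B=0 C=0)
Step 4: fill(B) -> (A=4 B=8 C=0)
Step 5: fill(C) -> (A=4 B=8 C=10)
Step 6: empty(A) -> (A=0 B=8 C=10)
Step 7: empty(B) -> (A=0 B=0 C=10)
Step 8: fill(A) -> (A=4 B=0 C=10)
Step 9: pour(A -> B) -> (A=0 B=4 C=10)
Step 10: empty(B) -> (A=0 B=0 C=10)

Answer: 0 0 10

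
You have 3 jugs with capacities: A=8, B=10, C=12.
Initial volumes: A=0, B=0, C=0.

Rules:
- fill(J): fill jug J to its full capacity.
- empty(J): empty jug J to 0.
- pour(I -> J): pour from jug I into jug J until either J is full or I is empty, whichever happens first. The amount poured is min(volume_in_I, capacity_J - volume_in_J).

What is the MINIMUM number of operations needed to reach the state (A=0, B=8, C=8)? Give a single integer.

BFS from (A=0, B=0, C=0). One shortest path:
  1. fill(A) -> (A=8 B=0 C=0)
  2. pour(A -> B) -> (A=0 B=8 C=0)
  3. fill(A) -> (A=8 B=8 C=0)
  4. pour(A -> C) -> (A=0 B=8 C=8)
Reached target in 4 moves.

Answer: 4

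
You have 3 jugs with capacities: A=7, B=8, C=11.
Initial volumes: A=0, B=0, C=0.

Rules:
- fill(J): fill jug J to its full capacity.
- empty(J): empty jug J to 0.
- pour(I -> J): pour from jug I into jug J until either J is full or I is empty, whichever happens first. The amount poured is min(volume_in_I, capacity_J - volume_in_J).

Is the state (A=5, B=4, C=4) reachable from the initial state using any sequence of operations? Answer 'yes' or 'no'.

Answer: no

Derivation:
BFS explored all 444 reachable states.
Reachable set includes: (0,0,0), (0,0,1), (0,0,2), (0,0,3), (0,0,4), (0,0,5), (0,0,6), (0,0,7), (0,0,8), (0,0,9), (0,0,10), (0,0,11) ...
Target (A=5, B=4, C=4) not in reachable set → no.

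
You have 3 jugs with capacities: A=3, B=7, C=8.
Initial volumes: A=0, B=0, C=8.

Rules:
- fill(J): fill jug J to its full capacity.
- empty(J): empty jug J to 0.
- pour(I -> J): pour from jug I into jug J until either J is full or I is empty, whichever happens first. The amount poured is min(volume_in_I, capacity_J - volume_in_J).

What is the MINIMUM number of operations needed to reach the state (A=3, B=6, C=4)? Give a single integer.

Answer: 8

Derivation:
BFS from (A=0, B=0, C=8). One shortest path:
  1. fill(A) -> (A=3 B=0 C=8)
  2. fill(B) -> (A=3 B=7 C=8)
  3. empty(C) -> (A=3 B=7 C=0)
  4. pour(B -> C) -> (A=3 B=0 C=7)
  5. pour(A -> B) -> (A=0 B=3 C=7)
  6. fill(A) -> (A=3 B=3 C=7)
  7. pour(A -> B) -> (A=0 B=6 C=7)
  8. pour(C -> A) -> (A=3 B=6 C=4)
Reached target in 8 moves.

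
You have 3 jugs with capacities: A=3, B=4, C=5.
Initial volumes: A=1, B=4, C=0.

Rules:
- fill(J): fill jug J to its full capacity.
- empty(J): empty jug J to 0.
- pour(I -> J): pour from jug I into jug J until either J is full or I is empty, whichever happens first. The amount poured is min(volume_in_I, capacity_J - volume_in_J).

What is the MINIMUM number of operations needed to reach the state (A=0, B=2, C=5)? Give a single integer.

BFS from (A=1, B=4, C=0). One shortest path:
  1. fill(A) -> (A=3 B=4 C=0)
  2. pour(A -> C) -> (A=0 B=4 C=3)
  3. pour(B -> C) -> (A=0 B=2 C=5)
Reached target in 3 moves.

Answer: 3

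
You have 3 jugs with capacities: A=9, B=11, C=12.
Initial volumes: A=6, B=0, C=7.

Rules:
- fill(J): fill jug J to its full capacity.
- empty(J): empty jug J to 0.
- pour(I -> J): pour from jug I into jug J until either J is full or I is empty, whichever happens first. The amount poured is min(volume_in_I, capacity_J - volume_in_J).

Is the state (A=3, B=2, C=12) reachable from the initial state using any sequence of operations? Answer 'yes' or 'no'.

Answer: yes

Derivation:
BFS from (A=6, B=0, C=7):
  1. fill(B) -> (A=6 B=11 C=7)
  2. empty(C) -> (A=6 B=11 C=0)
  3. pour(A -> C) -> (A=0 B=11 C=6)
  4. pour(B -> A) -> (A=9 B=2 C=6)
  5. pour(A -> C) -> (A=3 B=2 C=12)
Target reached → yes.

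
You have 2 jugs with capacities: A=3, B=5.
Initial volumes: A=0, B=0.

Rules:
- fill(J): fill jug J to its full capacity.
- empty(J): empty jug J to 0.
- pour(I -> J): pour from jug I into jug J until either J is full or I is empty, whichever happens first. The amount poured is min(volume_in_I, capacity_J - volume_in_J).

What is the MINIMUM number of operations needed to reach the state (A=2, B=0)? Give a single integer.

Answer: 4

Derivation:
BFS from (A=0, B=0). One shortest path:
  1. fill(B) -> (A=0 B=5)
  2. pour(B -> A) -> (A=3 B=2)
  3. empty(A) -> (A=0 B=2)
  4. pour(B -> A) -> (A=2 B=0)
Reached target in 4 moves.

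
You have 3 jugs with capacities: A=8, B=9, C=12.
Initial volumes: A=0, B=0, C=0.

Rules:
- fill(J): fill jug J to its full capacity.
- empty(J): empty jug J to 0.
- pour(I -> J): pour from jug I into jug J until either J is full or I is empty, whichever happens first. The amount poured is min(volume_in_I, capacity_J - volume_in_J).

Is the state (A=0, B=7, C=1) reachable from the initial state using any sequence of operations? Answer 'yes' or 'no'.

BFS from (A=0, B=0, C=0):
  1. fill(A) -> (A=8 B=0 C=0)
  2. fill(B) -> (A=8 B=9 C=0)
  3. pour(B -> C) -> (A=8 B=0 C=9)
  4. pour(A -> B) -> (A=0 B=8 C=9)
  5. pour(C -> A) -> (A=8 B=8 C=1)
  6. pour(A -> B) -> (A=7 B=9 C=1)
  7. empty(B) -> (A=7 B=0 C=1)
  8. pour(A -> B) -> (A=0 B=7 C=1)
Target reached → yes.

Answer: yes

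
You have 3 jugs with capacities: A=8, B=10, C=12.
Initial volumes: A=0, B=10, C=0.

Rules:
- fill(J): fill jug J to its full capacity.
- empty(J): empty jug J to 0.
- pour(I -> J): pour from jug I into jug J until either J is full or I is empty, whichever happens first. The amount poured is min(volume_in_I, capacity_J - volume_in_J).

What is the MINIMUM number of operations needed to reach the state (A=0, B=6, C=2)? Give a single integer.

Answer: 6

Derivation:
BFS from (A=0, B=10, C=0). One shortest path:
  1. fill(A) -> (A=8 B=10 C=0)
  2. pour(B -> C) -> (A=8 B=0 C=10)
  3. pour(A -> C) -> (A=6 B=0 C=12)
  4. pour(C -> B) -> (A=6 B=10 C=2)
  5. empty(B) -> (A=6 B=0 C=2)
  6. pour(A -> B) -> (A=0 B=6 C=2)
Reached target in 6 moves.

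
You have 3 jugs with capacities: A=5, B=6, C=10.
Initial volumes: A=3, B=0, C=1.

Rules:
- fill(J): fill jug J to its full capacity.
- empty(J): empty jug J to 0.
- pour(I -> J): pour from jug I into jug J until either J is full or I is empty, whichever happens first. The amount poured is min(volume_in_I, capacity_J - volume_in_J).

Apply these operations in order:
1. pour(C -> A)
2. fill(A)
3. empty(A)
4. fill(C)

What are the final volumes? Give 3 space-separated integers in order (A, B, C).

Step 1: pour(C -> A) -> (A=4 B=0 C=0)
Step 2: fill(A) -> (A=5 B=0 C=0)
Step 3: empty(A) -> (A=0 B=0 C=0)
Step 4: fill(C) -> (A=0 B=0 C=10)

Answer: 0 0 10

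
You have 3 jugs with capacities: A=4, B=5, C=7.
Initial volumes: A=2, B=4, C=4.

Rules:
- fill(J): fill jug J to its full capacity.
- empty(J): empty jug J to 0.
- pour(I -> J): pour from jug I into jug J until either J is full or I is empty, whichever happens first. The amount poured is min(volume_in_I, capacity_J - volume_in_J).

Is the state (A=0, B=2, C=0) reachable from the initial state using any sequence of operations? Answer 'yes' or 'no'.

Answer: yes

Derivation:
BFS from (A=2, B=4, C=4):
  1. empty(B) -> (A=2 B=0 C=4)
  2. empty(C) -> (A=2 B=0 C=0)
  3. pour(A -> B) -> (A=0 B=2 C=0)
Target reached → yes.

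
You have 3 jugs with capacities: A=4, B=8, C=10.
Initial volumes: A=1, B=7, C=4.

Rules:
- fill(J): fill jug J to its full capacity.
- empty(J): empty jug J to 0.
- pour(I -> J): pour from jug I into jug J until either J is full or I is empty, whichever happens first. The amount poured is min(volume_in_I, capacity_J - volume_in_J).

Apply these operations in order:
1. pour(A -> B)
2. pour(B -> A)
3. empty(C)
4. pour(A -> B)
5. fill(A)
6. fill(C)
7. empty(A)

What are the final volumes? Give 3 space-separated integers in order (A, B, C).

Step 1: pour(A -> B) -> (A=0 B=8 C=4)
Step 2: pour(B -> A) -> (A=4 B=4 C=4)
Step 3: empty(C) -> (A=4 B=4 C=0)
Step 4: pour(A -> B) -> (A=0 B=8 C=0)
Step 5: fill(A) -> (A=4 B=8 C=0)
Step 6: fill(C) -> (A=4 B=8 C=10)
Step 7: empty(A) -> (A=0 B=8 C=10)

Answer: 0 8 10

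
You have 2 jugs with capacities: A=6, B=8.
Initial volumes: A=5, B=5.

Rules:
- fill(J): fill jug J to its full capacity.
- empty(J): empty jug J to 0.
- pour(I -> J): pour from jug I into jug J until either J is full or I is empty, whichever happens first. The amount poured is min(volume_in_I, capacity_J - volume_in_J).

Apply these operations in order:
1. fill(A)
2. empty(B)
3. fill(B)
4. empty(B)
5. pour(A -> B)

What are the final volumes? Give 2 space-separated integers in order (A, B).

Answer: 0 6

Derivation:
Step 1: fill(A) -> (A=6 B=5)
Step 2: empty(B) -> (A=6 B=0)
Step 3: fill(B) -> (A=6 B=8)
Step 4: empty(B) -> (A=6 B=0)
Step 5: pour(A -> B) -> (A=0 B=6)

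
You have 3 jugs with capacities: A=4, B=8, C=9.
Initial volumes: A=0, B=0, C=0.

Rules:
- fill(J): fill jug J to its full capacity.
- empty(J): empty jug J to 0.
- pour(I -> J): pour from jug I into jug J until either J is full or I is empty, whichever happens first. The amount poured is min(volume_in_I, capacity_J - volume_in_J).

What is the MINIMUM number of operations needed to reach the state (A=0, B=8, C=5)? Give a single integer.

BFS from (A=0, B=0, C=0). One shortest path:
  1. fill(A) -> (A=4 B=0 C=0)
  2. fill(C) -> (A=4 B=0 C=9)
  3. pour(A -> B) -> (A=0 B=4 C=9)
  4. pour(C -> B) -> (A=0 B=8 C=5)
Reached target in 4 moves.

Answer: 4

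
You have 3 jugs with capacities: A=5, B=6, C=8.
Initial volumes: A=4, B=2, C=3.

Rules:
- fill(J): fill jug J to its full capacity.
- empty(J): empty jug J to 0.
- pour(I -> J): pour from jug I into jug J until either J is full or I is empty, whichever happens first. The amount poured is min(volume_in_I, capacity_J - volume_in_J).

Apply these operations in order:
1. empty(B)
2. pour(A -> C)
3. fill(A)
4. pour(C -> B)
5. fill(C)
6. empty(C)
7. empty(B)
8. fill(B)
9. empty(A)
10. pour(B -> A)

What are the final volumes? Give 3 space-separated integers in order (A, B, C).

Answer: 5 1 0

Derivation:
Step 1: empty(B) -> (A=4 B=0 C=3)
Step 2: pour(A -> C) -> (A=0 B=0 C=7)
Step 3: fill(A) -> (A=5 B=0 C=7)
Step 4: pour(C -> B) -> (A=5 B=6 C=1)
Step 5: fill(C) -> (A=5 B=6 C=8)
Step 6: empty(C) -> (A=5 B=6 C=0)
Step 7: empty(B) -> (A=5 B=0 C=0)
Step 8: fill(B) -> (A=5 B=6 C=0)
Step 9: empty(A) -> (A=0 B=6 C=0)
Step 10: pour(B -> A) -> (A=5 B=1 C=0)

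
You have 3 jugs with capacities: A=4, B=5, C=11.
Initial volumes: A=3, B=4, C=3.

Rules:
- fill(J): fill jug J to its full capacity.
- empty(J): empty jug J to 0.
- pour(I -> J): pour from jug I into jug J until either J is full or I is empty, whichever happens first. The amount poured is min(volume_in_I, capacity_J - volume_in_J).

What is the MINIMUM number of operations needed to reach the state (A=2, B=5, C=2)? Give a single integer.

BFS from (A=3, B=4, C=3). One shortest path:
  1. pour(C -> B) -> (A=3 B=5 C=2)
  2. empty(B) -> (A=3 B=0 C=2)
  3. pour(A -> B) -> (A=0 B=3 C=2)
  4. fill(A) -> (A=4 B=3 C=2)
  5. pour(A -> B) -> (A=2 B=5 C=2)
Reached target in 5 moves.

Answer: 5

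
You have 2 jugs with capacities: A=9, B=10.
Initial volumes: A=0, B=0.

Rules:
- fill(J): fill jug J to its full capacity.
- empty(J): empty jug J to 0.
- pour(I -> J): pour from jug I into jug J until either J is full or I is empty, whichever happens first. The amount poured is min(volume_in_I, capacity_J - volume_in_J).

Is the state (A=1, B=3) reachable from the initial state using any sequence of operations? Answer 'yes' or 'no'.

BFS explored all 38 reachable states.
Reachable set includes: (0,0), (0,1), (0,2), (0,3), (0,4), (0,5), (0,6), (0,7), (0,8), (0,9), (0,10), (1,0) ...
Target (A=1, B=3) not in reachable set → no.

Answer: no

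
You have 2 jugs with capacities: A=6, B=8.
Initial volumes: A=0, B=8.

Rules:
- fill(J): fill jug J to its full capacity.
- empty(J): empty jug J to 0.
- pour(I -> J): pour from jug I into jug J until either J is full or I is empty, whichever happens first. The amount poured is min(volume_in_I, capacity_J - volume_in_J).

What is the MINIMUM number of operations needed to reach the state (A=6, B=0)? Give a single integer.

BFS from (A=0, B=8). One shortest path:
  1. fill(A) -> (A=6 B=8)
  2. empty(B) -> (A=6 B=0)
Reached target in 2 moves.

Answer: 2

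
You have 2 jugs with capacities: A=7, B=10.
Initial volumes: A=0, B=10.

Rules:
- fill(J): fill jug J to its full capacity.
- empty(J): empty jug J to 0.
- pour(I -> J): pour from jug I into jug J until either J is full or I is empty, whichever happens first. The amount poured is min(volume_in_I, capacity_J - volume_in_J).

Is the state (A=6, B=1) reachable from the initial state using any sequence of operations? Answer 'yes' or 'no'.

BFS explored all 34 reachable states.
Reachable set includes: (0,0), (0,1), (0,2), (0,3), (0,4), (0,5), (0,6), (0,7), (0,8), (0,9), (0,10), (1,0) ...
Target (A=6, B=1) not in reachable set → no.

Answer: no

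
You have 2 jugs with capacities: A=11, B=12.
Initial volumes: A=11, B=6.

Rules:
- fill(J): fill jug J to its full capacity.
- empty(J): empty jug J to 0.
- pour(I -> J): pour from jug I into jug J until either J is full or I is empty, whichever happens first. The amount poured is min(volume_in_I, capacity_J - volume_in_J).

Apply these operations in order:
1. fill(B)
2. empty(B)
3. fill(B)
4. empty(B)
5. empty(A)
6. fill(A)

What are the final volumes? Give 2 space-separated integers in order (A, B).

Step 1: fill(B) -> (A=11 B=12)
Step 2: empty(B) -> (A=11 B=0)
Step 3: fill(B) -> (A=11 B=12)
Step 4: empty(B) -> (A=11 B=0)
Step 5: empty(A) -> (A=0 B=0)
Step 6: fill(A) -> (A=11 B=0)

Answer: 11 0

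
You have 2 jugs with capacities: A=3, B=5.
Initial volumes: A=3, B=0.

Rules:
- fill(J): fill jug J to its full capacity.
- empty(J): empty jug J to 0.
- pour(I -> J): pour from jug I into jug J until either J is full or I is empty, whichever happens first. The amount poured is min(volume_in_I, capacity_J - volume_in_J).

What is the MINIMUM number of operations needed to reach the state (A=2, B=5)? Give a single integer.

BFS from (A=3, B=0). One shortest path:
  1. empty(A) -> (A=0 B=0)
  2. fill(B) -> (A=0 B=5)
  3. pour(B -> A) -> (A=3 B=2)
  4. empty(A) -> (A=0 B=2)
  5. pour(B -> A) -> (A=2 B=0)
  6. fill(B) -> (A=2 B=5)
Reached target in 6 moves.

Answer: 6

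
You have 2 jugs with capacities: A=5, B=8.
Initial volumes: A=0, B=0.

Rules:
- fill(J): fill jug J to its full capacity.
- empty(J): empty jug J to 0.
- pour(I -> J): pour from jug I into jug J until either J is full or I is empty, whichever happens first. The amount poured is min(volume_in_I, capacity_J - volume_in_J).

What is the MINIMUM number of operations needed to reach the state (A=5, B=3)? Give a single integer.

BFS from (A=0, B=0). One shortest path:
  1. fill(B) -> (A=0 B=8)
  2. pour(B -> A) -> (A=5 B=3)
Reached target in 2 moves.

Answer: 2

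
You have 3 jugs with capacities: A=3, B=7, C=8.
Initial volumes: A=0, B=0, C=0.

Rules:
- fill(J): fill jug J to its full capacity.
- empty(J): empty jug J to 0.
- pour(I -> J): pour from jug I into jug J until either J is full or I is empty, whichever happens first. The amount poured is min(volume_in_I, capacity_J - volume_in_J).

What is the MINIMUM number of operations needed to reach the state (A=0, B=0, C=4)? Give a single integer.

Answer: 4

Derivation:
BFS from (A=0, B=0, C=0). One shortest path:
  1. fill(B) -> (A=0 B=7 C=0)
  2. pour(B -> A) -> (A=3 B=4 C=0)
  3. empty(A) -> (A=0 B=4 C=0)
  4. pour(B -> C) -> (A=0 B=0 C=4)
Reached target in 4 moves.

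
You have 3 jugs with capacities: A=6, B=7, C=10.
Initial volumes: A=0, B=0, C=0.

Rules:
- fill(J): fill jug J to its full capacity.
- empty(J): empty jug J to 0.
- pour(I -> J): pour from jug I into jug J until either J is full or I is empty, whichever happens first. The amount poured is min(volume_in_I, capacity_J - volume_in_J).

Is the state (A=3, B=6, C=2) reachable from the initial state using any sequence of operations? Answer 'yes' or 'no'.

BFS explored all 346 reachable states.
Reachable set includes: (0,0,0), (0,0,1), (0,0,2), (0,0,3), (0,0,4), (0,0,5), (0,0,6), (0,0,7), (0,0,8), (0,0,9), (0,0,10), (0,1,0) ...
Target (A=3, B=6, C=2) not in reachable set → no.

Answer: no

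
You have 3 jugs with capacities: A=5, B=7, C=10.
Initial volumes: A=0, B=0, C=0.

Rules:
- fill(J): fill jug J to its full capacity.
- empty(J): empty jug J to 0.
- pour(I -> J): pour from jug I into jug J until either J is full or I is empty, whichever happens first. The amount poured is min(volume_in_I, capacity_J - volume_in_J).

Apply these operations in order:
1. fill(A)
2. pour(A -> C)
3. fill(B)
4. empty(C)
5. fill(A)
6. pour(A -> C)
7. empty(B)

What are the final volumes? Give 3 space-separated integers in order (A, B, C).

Answer: 0 0 5

Derivation:
Step 1: fill(A) -> (A=5 B=0 C=0)
Step 2: pour(A -> C) -> (A=0 B=0 C=5)
Step 3: fill(B) -> (A=0 B=7 C=5)
Step 4: empty(C) -> (A=0 B=7 C=0)
Step 5: fill(A) -> (A=5 B=7 C=0)
Step 6: pour(A -> C) -> (A=0 B=7 C=5)
Step 7: empty(B) -> (A=0 B=0 C=5)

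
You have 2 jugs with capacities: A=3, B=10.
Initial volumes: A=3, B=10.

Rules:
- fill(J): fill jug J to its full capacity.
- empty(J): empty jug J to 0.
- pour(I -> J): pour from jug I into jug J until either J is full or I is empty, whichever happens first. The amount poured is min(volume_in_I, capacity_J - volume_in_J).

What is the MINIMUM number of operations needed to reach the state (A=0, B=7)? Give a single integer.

Answer: 3

Derivation:
BFS from (A=3, B=10). One shortest path:
  1. empty(A) -> (A=0 B=10)
  2. pour(B -> A) -> (A=3 B=7)
  3. empty(A) -> (A=0 B=7)
Reached target in 3 moves.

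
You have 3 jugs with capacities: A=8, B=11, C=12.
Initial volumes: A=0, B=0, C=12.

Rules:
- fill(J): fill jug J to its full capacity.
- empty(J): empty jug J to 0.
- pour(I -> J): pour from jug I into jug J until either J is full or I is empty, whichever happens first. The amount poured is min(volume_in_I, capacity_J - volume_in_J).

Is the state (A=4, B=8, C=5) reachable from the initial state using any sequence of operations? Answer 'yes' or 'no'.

Answer: no

Derivation:
BFS explored all 634 reachable states.
Reachable set includes: (0,0,0), (0,0,1), (0,0,2), (0,0,3), (0,0,4), (0,0,5), (0,0,6), (0,0,7), (0,0,8), (0,0,9), (0,0,10), (0,0,11) ...
Target (A=4, B=8, C=5) not in reachable set → no.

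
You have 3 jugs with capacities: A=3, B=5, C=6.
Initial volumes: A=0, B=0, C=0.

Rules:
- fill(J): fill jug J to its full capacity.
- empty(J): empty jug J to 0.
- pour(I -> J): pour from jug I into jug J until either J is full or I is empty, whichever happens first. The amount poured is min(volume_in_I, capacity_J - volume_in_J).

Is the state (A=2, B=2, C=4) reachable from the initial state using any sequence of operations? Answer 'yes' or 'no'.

BFS explored all 128 reachable states.
Reachable set includes: (0,0,0), (0,0,1), (0,0,2), (0,0,3), (0,0,4), (0,0,5), (0,0,6), (0,1,0), (0,1,1), (0,1,2), (0,1,3), (0,1,4) ...
Target (A=2, B=2, C=4) not in reachable set → no.

Answer: no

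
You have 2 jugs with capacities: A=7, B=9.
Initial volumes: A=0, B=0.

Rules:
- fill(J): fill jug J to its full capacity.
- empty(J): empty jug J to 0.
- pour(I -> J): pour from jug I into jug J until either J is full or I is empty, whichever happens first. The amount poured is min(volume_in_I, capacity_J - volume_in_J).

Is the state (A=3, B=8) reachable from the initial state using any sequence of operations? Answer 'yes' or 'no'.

Answer: no

Derivation:
BFS explored all 32 reachable states.
Reachable set includes: (0,0), (0,1), (0,2), (0,3), (0,4), (0,5), (0,6), (0,7), (0,8), (0,9), (1,0), (1,9) ...
Target (A=3, B=8) not in reachable set → no.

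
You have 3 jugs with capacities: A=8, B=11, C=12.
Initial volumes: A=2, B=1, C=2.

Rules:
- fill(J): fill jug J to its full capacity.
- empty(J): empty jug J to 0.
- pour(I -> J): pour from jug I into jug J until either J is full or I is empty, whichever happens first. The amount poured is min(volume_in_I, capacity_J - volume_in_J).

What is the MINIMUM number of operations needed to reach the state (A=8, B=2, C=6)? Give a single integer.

Answer: 4

Derivation:
BFS from (A=2, B=1, C=2). One shortest path:
  1. empty(B) -> (A=2 B=0 C=2)
  2. pour(C -> B) -> (A=2 B=2 C=0)
  3. fill(C) -> (A=2 B=2 C=12)
  4. pour(C -> A) -> (A=8 B=2 C=6)
Reached target in 4 moves.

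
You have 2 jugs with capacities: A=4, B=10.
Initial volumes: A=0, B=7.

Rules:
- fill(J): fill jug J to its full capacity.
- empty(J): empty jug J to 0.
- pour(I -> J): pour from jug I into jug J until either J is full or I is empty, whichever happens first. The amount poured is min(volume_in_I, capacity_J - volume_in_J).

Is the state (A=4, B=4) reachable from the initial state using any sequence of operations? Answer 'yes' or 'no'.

BFS from (A=0, B=7):
  1. fill(A) -> (A=4 B=7)
  2. empty(B) -> (A=4 B=0)
  3. pour(A -> B) -> (A=0 B=4)
  4. fill(A) -> (A=4 B=4)
Target reached → yes.

Answer: yes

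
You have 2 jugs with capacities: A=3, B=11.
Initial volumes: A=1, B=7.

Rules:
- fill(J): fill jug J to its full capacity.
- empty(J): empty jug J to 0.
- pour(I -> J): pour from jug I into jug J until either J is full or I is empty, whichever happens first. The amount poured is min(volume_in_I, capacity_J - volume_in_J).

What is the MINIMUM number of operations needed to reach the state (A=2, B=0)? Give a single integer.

Answer: 5

Derivation:
BFS from (A=1, B=7). One shortest path:
  1. fill(A) -> (A=3 B=7)
  2. pour(A -> B) -> (A=0 B=10)
  3. fill(A) -> (A=3 B=10)
  4. pour(A -> B) -> (A=2 B=11)
  5. empty(B) -> (A=2 B=0)
Reached target in 5 moves.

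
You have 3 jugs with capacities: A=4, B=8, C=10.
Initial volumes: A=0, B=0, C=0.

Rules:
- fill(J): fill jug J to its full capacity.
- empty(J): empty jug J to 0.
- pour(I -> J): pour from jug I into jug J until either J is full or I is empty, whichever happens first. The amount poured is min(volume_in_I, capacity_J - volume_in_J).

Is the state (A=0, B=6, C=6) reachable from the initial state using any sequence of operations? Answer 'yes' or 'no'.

BFS from (A=0, B=0, C=0):
  1. fill(A) -> (A=4 B=0 C=0)
  2. fill(B) -> (A=4 B=8 C=0)
  3. pour(A -> C) -> (A=0 B=8 C=4)
  4. pour(B -> C) -> (A=0 B=2 C=10)
  5. pour(C -> A) -> (A=4 B=2 C=6)
  6. pour(A -> B) -> (A=0 B=6 C=6)
Target reached → yes.

Answer: yes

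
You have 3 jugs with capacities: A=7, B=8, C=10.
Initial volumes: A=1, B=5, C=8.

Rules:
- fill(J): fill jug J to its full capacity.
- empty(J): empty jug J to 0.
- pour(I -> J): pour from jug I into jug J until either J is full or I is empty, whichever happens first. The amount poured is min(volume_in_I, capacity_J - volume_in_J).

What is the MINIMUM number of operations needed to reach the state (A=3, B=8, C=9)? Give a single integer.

BFS from (A=1, B=5, C=8). One shortest path:
  1. empty(A) -> (A=0 B=5 C=8)
  2. pour(B -> A) -> (A=5 B=0 C=8)
  3. pour(C -> A) -> (A=7 B=0 C=6)
  4. pour(A -> B) -> (A=0 B=7 C=6)
  5. fill(A) -> (A=7 B=7 C=6)
  6. pour(A -> C) -> (A=3 B=7 C=10)
  7. pour(C -> B) -> (A=3 B=8 C=9)
Reached target in 7 moves.

Answer: 7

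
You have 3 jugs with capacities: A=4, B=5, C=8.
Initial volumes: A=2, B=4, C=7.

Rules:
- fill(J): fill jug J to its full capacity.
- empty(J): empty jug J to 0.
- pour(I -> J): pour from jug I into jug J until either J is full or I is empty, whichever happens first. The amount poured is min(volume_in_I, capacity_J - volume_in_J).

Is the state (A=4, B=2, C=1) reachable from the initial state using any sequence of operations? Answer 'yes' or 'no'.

BFS from (A=2, B=4, C=7):
  1. fill(B) -> (A=2 B=5 C=7)
  2. empty(C) -> (A=2 B=5 C=0)
  3. pour(B -> C) -> (A=2 B=0 C=5)
  4. pour(A -> B) -> (A=0 B=2 C=5)
  5. pour(C -> A) -> (A=4 B=2 C=1)
Target reached → yes.

Answer: yes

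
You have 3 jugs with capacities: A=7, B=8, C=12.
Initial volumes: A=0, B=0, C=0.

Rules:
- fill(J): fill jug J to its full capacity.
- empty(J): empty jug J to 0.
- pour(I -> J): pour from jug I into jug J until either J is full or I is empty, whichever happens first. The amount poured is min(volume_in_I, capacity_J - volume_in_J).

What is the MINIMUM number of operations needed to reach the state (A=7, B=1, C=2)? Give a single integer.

Answer: 8

Derivation:
BFS from (A=0, B=0, C=0). One shortest path:
  1. fill(A) -> (A=7 B=0 C=0)
  2. fill(B) -> (A=7 B=8 C=0)
  3. pour(A -> C) -> (A=0 B=8 C=7)
  4. fill(A) -> (A=7 B=8 C=7)
  5. pour(A -> C) -> (A=2 B=8 C=12)
  6. empty(C) -> (A=2 B=8 C=0)
  7. pour(A -> C) -> (A=0 B=8 C=2)
  8. pour(B -> A) -> (A=7 B=1 C=2)
Reached target in 8 moves.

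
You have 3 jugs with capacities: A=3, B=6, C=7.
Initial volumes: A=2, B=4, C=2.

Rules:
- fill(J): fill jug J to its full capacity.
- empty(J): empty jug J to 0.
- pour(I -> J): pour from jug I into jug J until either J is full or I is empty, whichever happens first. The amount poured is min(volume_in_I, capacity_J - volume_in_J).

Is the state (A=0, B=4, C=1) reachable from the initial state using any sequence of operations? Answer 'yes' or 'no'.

BFS from (A=2, B=4, C=2):
  1. pour(C -> A) -> (A=3 B=4 C=1)
  2. empty(A) -> (A=0 B=4 C=1)
Target reached → yes.

Answer: yes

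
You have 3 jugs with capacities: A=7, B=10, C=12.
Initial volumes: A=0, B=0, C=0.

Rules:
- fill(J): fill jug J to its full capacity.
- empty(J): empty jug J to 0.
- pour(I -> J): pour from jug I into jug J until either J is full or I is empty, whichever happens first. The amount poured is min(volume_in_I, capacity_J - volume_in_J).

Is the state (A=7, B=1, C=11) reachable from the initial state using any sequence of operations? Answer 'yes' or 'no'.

Answer: yes

Derivation:
BFS from (A=0, B=0, C=0):
  1. fill(C) -> (A=0 B=0 C=12)
  2. pour(C -> B) -> (A=0 B=10 C=2)
  3. pour(B -> A) -> (A=7 B=3 C=2)
  4. pour(A -> C) -> (A=0 B=3 C=9)
  5. pour(B -> A) -> (A=3 B=0 C=9)
  6. pour(C -> B) -> (A=3 B=9 C=0)
  7. pour(A -> C) -> (A=0 B=9 C=3)
  8. fill(A) -> (A=7 B=9 C=3)
  9. pour(A -> B) -> (A=6 B=10 C=3)
  10. pour(B -> C) -> (A=6 B=1 C=12)
  11. pour(C -> A) -> (A=7 B=1 C=11)
Target reached → yes.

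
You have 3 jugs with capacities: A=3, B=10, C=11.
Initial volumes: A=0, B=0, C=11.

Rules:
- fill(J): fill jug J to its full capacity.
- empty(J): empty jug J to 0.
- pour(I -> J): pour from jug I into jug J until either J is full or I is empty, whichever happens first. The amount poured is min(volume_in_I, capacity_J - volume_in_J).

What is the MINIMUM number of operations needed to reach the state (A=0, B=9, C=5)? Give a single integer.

Answer: 6

Derivation:
BFS from (A=0, B=0, C=11). One shortest path:
  1. fill(A) -> (A=3 B=0 C=11)
  2. pour(A -> B) -> (A=0 B=3 C=11)
  3. pour(C -> A) -> (A=3 B=3 C=8)
  4. pour(A -> B) -> (A=0 B=6 C=8)
  5. pour(C -> A) -> (A=3 B=6 C=5)
  6. pour(A -> B) -> (A=0 B=9 C=5)
Reached target in 6 moves.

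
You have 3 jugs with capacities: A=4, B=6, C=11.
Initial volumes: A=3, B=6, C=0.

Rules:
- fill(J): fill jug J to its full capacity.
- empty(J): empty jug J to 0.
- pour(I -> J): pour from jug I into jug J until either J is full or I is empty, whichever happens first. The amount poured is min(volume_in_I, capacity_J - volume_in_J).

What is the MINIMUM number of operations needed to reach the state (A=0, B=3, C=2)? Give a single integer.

BFS from (A=3, B=6, C=0). One shortest path:
  1. pour(B -> C) -> (A=3 B=0 C=6)
  2. pour(A -> B) -> (A=0 B=3 C=6)
  3. pour(C -> A) -> (A=4 B=3 C=2)
  4. empty(A) -> (A=0 B=3 C=2)
Reached target in 4 moves.

Answer: 4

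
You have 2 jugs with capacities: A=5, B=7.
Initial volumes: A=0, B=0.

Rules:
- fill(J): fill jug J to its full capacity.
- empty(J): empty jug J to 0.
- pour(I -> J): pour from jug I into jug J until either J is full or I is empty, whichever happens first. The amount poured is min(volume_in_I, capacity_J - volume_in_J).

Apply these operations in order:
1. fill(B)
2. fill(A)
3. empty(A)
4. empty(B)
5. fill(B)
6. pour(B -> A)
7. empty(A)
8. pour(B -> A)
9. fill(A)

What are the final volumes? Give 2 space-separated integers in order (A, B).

Step 1: fill(B) -> (A=0 B=7)
Step 2: fill(A) -> (A=5 B=7)
Step 3: empty(A) -> (A=0 B=7)
Step 4: empty(B) -> (A=0 B=0)
Step 5: fill(B) -> (A=0 B=7)
Step 6: pour(B -> A) -> (A=5 B=2)
Step 7: empty(A) -> (A=0 B=2)
Step 8: pour(B -> A) -> (A=2 B=0)
Step 9: fill(A) -> (A=5 B=0)

Answer: 5 0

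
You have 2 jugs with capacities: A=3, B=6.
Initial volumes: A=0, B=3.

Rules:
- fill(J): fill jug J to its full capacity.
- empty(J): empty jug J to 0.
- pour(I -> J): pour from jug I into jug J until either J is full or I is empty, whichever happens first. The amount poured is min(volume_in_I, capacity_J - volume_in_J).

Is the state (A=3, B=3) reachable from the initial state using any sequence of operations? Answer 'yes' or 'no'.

Answer: yes

Derivation:
BFS from (A=0, B=3):
  1. fill(A) -> (A=3 B=3)
Target reached → yes.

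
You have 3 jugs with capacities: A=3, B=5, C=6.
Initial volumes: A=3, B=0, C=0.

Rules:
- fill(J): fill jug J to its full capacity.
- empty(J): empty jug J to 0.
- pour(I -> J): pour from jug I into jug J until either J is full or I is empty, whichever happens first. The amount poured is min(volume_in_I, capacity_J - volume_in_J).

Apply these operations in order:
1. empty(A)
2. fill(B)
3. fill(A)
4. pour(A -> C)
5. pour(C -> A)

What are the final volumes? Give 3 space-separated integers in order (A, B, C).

Step 1: empty(A) -> (A=0 B=0 C=0)
Step 2: fill(B) -> (A=0 B=5 C=0)
Step 3: fill(A) -> (A=3 B=5 C=0)
Step 4: pour(A -> C) -> (A=0 B=5 C=3)
Step 5: pour(C -> A) -> (A=3 B=5 C=0)

Answer: 3 5 0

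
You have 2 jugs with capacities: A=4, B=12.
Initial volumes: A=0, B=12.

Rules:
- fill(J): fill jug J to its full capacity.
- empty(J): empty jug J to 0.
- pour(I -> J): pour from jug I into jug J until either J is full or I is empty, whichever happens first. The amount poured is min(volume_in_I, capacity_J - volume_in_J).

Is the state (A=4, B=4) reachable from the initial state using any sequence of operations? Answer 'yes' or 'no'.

Answer: yes

Derivation:
BFS from (A=0, B=12):
  1. pour(B -> A) -> (A=4 B=8)
  2. empty(A) -> (A=0 B=8)
  3. pour(B -> A) -> (A=4 B=4)
Target reached → yes.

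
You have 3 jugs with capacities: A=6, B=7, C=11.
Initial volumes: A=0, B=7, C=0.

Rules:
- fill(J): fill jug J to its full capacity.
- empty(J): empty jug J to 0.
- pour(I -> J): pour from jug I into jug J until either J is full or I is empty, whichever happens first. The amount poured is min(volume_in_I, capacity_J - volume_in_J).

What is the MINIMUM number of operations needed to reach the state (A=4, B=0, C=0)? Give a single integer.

BFS from (A=0, B=7, C=0). One shortest path:
  1. empty(B) -> (A=0 B=0 C=0)
  2. fill(C) -> (A=0 B=0 C=11)
  3. pour(C -> B) -> (A=0 B=7 C=4)
  4. empty(B) -> (A=0 B=0 C=4)
  5. pour(C -> A) -> (A=4 B=0 C=0)
Reached target in 5 moves.

Answer: 5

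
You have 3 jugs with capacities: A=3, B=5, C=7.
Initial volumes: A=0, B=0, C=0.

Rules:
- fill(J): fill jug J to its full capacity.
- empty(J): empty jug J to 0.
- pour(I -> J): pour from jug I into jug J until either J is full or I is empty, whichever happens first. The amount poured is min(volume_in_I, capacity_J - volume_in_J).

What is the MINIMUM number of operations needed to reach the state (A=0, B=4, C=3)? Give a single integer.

Answer: 4

Derivation:
BFS from (A=0, B=0, C=0). One shortest path:
  1. fill(C) -> (A=0 B=0 C=7)
  2. pour(C -> A) -> (A=3 B=0 C=4)
  3. pour(C -> B) -> (A=3 B=4 C=0)
  4. pour(A -> C) -> (A=0 B=4 C=3)
Reached target in 4 moves.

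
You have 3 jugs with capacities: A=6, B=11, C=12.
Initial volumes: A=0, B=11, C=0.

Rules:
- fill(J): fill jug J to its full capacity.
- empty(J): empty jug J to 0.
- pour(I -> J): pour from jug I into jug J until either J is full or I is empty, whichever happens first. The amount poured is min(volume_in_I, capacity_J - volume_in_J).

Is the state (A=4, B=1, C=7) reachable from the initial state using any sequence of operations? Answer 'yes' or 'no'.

BFS explored all 542 reachable states.
Reachable set includes: (0,0,0), (0,0,1), (0,0,2), (0,0,3), (0,0,4), (0,0,5), (0,0,6), (0,0,7), (0,0,8), (0,0,9), (0,0,10), (0,0,11) ...
Target (A=4, B=1, C=7) not in reachable set → no.

Answer: no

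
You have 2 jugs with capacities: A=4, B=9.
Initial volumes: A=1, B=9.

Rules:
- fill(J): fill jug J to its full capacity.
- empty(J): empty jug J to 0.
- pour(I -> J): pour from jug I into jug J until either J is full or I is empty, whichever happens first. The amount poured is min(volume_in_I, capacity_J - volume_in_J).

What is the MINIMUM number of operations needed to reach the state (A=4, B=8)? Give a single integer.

BFS from (A=1, B=9). One shortest path:
  1. fill(A) -> (A=4 B=9)
  2. empty(B) -> (A=4 B=0)
  3. pour(A -> B) -> (A=0 B=4)
  4. fill(A) -> (A=4 B=4)
  5. pour(A -> B) -> (A=0 B=8)
  6. fill(A) -> (A=4 B=8)
Reached target in 6 moves.

Answer: 6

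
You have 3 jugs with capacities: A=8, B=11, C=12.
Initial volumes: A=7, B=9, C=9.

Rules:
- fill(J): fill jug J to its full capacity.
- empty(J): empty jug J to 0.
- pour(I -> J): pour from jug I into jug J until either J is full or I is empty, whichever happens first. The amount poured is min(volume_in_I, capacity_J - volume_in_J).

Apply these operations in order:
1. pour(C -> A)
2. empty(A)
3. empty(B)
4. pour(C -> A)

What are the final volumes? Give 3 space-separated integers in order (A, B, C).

Step 1: pour(C -> A) -> (A=8 B=9 C=8)
Step 2: empty(A) -> (A=0 B=9 C=8)
Step 3: empty(B) -> (A=0 B=0 C=8)
Step 4: pour(C -> A) -> (A=8 B=0 C=0)

Answer: 8 0 0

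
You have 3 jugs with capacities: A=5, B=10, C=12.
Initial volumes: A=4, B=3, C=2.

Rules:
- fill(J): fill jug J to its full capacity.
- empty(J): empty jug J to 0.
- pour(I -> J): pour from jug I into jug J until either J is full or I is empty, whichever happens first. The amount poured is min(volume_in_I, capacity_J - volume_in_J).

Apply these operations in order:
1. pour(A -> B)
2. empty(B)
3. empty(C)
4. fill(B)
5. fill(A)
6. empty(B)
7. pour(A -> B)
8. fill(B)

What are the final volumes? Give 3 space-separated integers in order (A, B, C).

Answer: 0 10 0

Derivation:
Step 1: pour(A -> B) -> (A=0 B=7 C=2)
Step 2: empty(B) -> (A=0 B=0 C=2)
Step 3: empty(C) -> (A=0 B=0 C=0)
Step 4: fill(B) -> (A=0 B=10 C=0)
Step 5: fill(A) -> (A=5 B=10 C=0)
Step 6: empty(B) -> (A=5 B=0 C=0)
Step 7: pour(A -> B) -> (A=0 B=5 C=0)
Step 8: fill(B) -> (A=0 B=10 C=0)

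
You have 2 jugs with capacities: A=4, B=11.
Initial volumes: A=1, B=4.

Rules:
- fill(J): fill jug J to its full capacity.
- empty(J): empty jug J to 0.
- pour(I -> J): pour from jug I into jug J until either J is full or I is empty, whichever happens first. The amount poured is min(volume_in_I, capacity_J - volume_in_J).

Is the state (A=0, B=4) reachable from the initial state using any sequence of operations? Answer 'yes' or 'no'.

BFS from (A=1, B=4):
  1. empty(A) -> (A=0 B=4)
Target reached → yes.

Answer: yes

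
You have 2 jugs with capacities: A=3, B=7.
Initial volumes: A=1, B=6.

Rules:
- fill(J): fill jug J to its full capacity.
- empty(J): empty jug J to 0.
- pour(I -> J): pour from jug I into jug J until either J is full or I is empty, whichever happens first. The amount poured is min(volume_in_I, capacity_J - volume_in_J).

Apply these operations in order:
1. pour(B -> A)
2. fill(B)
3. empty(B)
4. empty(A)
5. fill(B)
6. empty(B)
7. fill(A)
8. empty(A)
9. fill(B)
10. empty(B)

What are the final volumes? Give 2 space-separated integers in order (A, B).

Step 1: pour(B -> A) -> (A=3 B=4)
Step 2: fill(B) -> (A=3 B=7)
Step 3: empty(B) -> (A=3 B=0)
Step 4: empty(A) -> (A=0 B=0)
Step 5: fill(B) -> (A=0 B=7)
Step 6: empty(B) -> (A=0 B=0)
Step 7: fill(A) -> (A=3 B=0)
Step 8: empty(A) -> (A=0 B=0)
Step 9: fill(B) -> (A=0 B=7)
Step 10: empty(B) -> (A=0 B=0)

Answer: 0 0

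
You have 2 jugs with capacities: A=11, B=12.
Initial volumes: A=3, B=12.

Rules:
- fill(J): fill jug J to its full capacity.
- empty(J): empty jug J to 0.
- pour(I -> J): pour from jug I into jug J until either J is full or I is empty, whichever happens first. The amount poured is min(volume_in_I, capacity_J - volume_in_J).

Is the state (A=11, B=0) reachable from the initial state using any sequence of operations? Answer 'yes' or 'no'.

Answer: yes

Derivation:
BFS from (A=3, B=12):
  1. fill(A) -> (A=11 B=12)
  2. empty(B) -> (A=11 B=0)
Target reached → yes.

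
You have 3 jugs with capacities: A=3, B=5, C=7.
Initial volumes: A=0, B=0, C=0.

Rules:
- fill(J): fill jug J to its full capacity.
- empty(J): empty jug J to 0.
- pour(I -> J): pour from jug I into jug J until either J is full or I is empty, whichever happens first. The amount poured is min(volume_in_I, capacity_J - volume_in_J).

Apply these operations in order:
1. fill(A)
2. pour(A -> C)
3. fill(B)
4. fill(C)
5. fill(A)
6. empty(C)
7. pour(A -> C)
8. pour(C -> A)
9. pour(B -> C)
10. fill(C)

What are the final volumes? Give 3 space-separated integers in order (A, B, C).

Answer: 3 0 7

Derivation:
Step 1: fill(A) -> (A=3 B=0 C=0)
Step 2: pour(A -> C) -> (A=0 B=0 C=3)
Step 3: fill(B) -> (A=0 B=5 C=3)
Step 4: fill(C) -> (A=0 B=5 C=7)
Step 5: fill(A) -> (A=3 B=5 C=7)
Step 6: empty(C) -> (A=3 B=5 C=0)
Step 7: pour(A -> C) -> (A=0 B=5 C=3)
Step 8: pour(C -> A) -> (A=3 B=5 C=0)
Step 9: pour(B -> C) -> (A=3 B=0 C=5)
Step 10: fill(C) -> (A=3 B=0 C=7)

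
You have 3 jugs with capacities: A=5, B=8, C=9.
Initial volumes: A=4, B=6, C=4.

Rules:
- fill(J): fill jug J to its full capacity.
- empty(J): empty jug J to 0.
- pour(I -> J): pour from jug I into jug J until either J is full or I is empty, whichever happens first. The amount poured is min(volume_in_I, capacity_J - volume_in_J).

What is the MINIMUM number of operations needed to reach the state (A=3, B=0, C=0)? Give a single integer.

Answer: 4

Derivation:
BFS from (A=4, B=6, C=4). One shortest path:
  1. fill(A) -> (A=5 B=6 C=4)
  2. empty(C) -> (A=5 B=6 C=0)
  3. pour(A -> B) -> (A=3 B=8 C=0)
  4. empty(B) -> (A=3 B=0 C=0)
Reached target in 4 moves.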